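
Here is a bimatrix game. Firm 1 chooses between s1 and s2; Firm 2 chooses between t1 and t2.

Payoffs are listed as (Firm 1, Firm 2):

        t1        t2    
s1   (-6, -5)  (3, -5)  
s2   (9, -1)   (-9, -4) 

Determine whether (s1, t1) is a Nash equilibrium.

At (s1, t1), Firm 1 earns -6; switching to s2 would give 9, so Firm 1 would deviate.
Firm 2 earns -5; switching to t2 would give -5, so Firm 2 has no profitable deviation.
Since at least one player can profitably deviate, this is not a Nash equilibrium.

No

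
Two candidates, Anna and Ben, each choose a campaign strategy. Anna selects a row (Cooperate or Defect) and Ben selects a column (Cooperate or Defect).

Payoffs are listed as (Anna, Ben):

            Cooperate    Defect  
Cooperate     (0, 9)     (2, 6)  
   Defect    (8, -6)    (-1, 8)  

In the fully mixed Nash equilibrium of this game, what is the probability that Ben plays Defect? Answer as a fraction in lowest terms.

8/11

Let y be the probability that Ben plays Cooperate. In a completely mixed equilibrium, Anna must be indifferent between Cooperate and Defect.
Anna's expected payoff from Cooperate is 2(1−y); from Defect it is 8y − (1−y).
Setting these equal: −2y + 2 = 9y − 1, so y = 3/11.
Therefore Ben plays Defect with probability 1 − 3/11 = 8/11.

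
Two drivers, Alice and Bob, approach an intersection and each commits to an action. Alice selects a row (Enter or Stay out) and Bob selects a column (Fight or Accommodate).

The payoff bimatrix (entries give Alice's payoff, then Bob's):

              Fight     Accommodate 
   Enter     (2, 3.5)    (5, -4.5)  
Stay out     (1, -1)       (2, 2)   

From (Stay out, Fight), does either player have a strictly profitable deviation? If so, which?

Alice at (Stay out, Fight) earns 1; deviating to Enter yields 2 — a strict improvement.
Bob earns -1; deviating to Accommodate yields 2 — a strict improvement.
Both Alice and Bob have strictly profitable deviations.

Both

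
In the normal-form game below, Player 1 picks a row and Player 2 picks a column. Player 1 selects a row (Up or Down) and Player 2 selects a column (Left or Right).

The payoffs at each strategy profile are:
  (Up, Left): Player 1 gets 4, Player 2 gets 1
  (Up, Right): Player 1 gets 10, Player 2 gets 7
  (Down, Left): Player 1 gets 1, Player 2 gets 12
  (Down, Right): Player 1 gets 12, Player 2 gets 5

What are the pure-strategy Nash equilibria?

(Up, Left): Player 2 prefers Right (7 > 1) — not an equilibrium.
(Up, Right): Player 1 prefers Down (12 > 10) — not an equilibrium.
(Down, Left): Player 1 prefers Up (4 > 1) — not an equilibrium.
(Down, Right): Player 2 prefers Left (12 > 5) — not an equilibrium.

none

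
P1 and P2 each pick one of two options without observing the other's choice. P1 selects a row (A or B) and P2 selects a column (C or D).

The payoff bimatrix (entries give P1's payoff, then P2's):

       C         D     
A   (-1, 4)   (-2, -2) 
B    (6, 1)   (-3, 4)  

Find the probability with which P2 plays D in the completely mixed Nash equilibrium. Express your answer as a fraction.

7/8

Let y be the probability that P2 plays C. In a completely mixed equilibrium, P1 must be indifferent between A and B.
P1's expected payoff from A is −y − 2(1−y); from B it is 6y − 3(1−y).
Setting these equal: y − 2 = 9y − 3, so y = 1/8.
Therefore P2 plays D with probability 1 − 1/8 = 7/8.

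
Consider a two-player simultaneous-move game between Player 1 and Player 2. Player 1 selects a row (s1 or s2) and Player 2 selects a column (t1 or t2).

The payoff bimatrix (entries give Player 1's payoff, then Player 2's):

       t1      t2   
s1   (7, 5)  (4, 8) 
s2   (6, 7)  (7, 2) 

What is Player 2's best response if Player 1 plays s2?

t1

Against s2, Player 2 earns 7 from t1 and 2 from t2.
So t1 is the best response.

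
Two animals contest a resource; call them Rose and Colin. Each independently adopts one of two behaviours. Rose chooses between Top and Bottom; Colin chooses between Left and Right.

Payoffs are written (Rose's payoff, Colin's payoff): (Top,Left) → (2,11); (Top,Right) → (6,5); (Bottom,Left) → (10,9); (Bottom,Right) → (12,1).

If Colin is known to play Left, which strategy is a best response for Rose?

Against Left, Rose earns 2 from Top and 10 from Bottom.
So Bottom is the best response.

Bottom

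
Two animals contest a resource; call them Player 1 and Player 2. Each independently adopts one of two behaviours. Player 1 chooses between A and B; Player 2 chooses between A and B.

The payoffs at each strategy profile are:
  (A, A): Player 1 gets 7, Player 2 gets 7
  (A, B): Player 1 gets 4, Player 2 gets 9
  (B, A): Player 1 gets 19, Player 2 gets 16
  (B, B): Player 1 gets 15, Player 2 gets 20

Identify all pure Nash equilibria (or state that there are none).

(B, B)

(A, A): Player 1 prefers B (19 > 7); Player 2 prefers B (9 > 7) — not an equilibrium.
(A, B): Player 1 prefers B (15 > 4) — not an equilibrium.
(B, A): Player 2 prefers B (20 > 16) — not an equilibrium.
(B, B): Player 1 gets 15 ≥ 4 from A, and Player 2 gets 20 ≥ 16 from A — Nash equilibrium.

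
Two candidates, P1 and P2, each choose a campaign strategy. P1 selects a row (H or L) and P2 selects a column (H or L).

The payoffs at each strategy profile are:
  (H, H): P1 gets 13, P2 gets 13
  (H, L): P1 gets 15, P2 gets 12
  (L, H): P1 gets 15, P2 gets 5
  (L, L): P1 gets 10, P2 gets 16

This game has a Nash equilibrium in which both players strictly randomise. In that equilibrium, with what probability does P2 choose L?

2/7

Let y be the probability that P2 plays H. In a completely mixed equilibrium, P1 must be indifferent between H and L.
P1's expected payoff from H is 13y + 15(1−y); from L it is 15y + 10(1−y).
Setting these equal: −2y + 15 = 5y + 10, so y = 5/7.
Therefore P2 plays L with probability 1 − 5/7 = 2/7.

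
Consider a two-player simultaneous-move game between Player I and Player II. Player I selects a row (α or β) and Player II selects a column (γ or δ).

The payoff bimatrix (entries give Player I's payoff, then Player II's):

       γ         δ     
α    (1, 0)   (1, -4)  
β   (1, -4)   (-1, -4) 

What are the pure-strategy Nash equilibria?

(α, γ): Player I gets 1 ≥ 1 from β, and Player II gets 0 ≥ -4 from δ — Nash equilibrium.
(α, δ): Player II prefers γ (0 > -4) — not an equilibrium.
(β, γ): Player I gets 1 ≥ 1 from α, and Player II gets -4 ≥ -4 from δ — Nash equilibrium.
(β, δ): Player I prefers α (1 > -1) — not an equilibrium.

(α, γ) and (β, γ)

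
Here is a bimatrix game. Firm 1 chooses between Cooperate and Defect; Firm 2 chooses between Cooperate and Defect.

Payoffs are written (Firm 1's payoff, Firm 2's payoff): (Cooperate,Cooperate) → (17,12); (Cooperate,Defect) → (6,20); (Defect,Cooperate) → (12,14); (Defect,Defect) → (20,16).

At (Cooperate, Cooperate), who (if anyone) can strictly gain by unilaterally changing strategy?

Firm 2

Firm 1 at (Cooperate, Cooperate) earns 17; deviating to Defect yields 12 — not better.
Firm 2 earns 12; deviating to Defect yields 20 — a strict improvement.
Only Firm 2 has a strictly profitable deviation.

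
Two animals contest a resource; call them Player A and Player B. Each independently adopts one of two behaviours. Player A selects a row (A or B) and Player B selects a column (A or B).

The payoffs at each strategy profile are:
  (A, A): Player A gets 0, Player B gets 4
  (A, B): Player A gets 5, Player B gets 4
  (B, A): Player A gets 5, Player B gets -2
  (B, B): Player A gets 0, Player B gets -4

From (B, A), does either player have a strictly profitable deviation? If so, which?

Neither

Player A at (B, A) earns 5; deviating to A yields 0 — not better.
Player B earns -2; deviating to B yields -4 — not better.
Neither player can strictly improve; the profile is a Nash equilibrium.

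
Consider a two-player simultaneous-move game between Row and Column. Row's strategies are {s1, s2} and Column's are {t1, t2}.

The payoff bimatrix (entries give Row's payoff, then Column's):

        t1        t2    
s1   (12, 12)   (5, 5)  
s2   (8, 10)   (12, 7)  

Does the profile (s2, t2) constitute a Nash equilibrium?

At (s2, t2), Row earns 12; switching to s1 would give 5, so Row has no profitable deviation.
Column earns 7; switching to t1 would give 10, so Column would deviate.
Since at least one player can profitably deviate, this is not a Nash equilibrium.

No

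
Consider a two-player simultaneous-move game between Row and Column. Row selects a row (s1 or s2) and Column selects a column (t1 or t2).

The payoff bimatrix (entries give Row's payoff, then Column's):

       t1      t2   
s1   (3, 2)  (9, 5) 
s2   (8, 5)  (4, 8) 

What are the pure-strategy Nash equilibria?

(s1, t2)

(s1, t1): Row prefers s2 (8 > 3); Column prefers t2 (5 > 2) — not an equilibrium.
(s1, t2): Row gets 9 ≥ 4 from s2, and Column gets 5 ≥ 2 from t1 — Nash equilibrium.
(s2, t1): Column prefers t2 (8 > 5) — not an equilibrium.
(s2, t2): Row prefers s1 (9 > 4) — not an equilibrium.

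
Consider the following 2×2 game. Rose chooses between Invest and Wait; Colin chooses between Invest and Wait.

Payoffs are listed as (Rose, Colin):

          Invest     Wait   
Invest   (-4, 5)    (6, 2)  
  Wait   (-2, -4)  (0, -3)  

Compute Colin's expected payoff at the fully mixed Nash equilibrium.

First find p, the probability Rose plays Invest, from Colin's indifference between Invest and Wait: 5p − 4(1−p) = 2p − 3(1−p), giving p = 1/4.
Since Colin is indifferent in equilibrium, Colin's expected payoff equals the payoff from either column against (1/4, 3/4). Using Invest: 5(1/4) − 4(3/4) = -7/4.

-7/4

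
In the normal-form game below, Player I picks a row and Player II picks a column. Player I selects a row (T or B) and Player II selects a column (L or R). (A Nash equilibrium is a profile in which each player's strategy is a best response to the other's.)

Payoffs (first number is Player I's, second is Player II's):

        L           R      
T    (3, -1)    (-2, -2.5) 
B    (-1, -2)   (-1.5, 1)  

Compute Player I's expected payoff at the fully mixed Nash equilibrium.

First find y, the probability Player II plays L, from Player I's indifference between T and B: 3y − 2(1−y) = −y − 1.5(1−y), giving y = 1/9.
Since Player I is indifferent in equilibrium, Player I's expected payoff equals the payoff from either row against (1/9, 8/9). Using T: 3(1/9) − 2(8/9) = -13/9.

-13/9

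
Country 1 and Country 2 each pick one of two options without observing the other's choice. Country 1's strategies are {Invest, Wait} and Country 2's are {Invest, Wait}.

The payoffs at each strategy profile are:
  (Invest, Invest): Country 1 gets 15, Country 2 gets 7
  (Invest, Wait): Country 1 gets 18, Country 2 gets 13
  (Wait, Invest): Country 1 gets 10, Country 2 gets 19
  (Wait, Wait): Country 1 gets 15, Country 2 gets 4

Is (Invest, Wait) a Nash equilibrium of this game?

Yes

At (Invest, Wait), Country 1 earns 18; switching to Wait would give 15, so Country 1 has no profitable deviation.
Country 2 earns 13; switching to Invest would give 7, so Country 2 has no profitable deviation.
Neither player can gain by a unilateral deviation, so this profile is a Nash equilibrium.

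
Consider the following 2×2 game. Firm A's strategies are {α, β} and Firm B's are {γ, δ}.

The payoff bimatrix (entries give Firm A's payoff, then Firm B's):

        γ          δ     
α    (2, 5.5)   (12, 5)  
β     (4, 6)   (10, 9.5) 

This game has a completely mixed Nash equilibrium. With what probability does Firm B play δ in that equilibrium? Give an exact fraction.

Let c be the probability that Firm B plays γ. In a completely mixed equilibrium, Firm A must be indifferent between α and β.
Firm A's expected payoff from α is 2c + 12(1−c); from β it is 4c + 10(1−c).
Setting these equal: −10c + 12 = −6c + 10, so c = 1/2.
Therefore Firm B plays δ with probability 1 − 1/2 = 1/2.

1/2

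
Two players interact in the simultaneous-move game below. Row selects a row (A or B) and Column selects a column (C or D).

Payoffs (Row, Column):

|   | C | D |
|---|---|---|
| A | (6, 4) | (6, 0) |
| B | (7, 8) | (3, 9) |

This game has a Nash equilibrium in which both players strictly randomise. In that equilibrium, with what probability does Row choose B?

Let r be the probability that Row plays A. In a completely mixed equilibrium, Column must be indifferent between C and D.
Column's expected payoff from C is 4r + 8(1−r); from D it is 9(1−r).
Setting these equal: −4r + 8 = −9r + 9, so r = 1/5.
Therefore Row plays B with probability 1 − 1/5 = 4/5.

4/5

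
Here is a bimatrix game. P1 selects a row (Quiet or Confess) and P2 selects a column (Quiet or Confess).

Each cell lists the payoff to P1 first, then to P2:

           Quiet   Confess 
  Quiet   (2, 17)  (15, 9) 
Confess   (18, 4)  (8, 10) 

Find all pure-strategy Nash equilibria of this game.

(Quiet, Quiet): P1 prefers Confess (18 > 2) — not an equilibrium.
(Quiet, Confess): P2 prefers Quiet (17 > 9) — not an equilibrium.
(Confess, Quiet): P2 prefers Confess (10 > 4) — not an equilibrium.
(Confess, Confess): P1 prefers Quiet (15 > 8) — not an equilibrium.

none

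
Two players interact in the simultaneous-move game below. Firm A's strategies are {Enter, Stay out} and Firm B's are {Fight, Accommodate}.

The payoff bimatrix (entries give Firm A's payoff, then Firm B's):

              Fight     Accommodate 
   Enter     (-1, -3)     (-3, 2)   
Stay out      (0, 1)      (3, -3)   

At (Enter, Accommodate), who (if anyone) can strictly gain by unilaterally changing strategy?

Firm A

Firm A at (Enter, Accommodate) earns -3; deviating to Stay out yields 3 — a strict improvement.
Firm B earns 2; deviating to Fight yields -3 — not better.
Only Firm A has a strictly profitable deviation.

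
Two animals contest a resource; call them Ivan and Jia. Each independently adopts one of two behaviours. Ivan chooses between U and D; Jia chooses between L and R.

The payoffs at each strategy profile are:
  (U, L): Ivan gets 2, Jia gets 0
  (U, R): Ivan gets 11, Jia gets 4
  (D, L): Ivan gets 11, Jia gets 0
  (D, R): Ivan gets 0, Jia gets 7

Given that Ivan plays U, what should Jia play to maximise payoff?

Against U, Jia earns 0 from L and 4 from R.
So R is the best response.

R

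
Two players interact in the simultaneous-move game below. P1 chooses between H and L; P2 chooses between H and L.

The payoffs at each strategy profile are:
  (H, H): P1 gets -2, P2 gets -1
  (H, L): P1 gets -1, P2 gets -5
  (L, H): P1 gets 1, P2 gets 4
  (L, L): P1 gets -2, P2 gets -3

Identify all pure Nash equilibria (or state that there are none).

(H, H): P1 prefers L (1 > -2) — not an equilibrium.
(H, L): P2 prefers H (-1 > -5) — not an equilibrium.
(L, H): P1 gets 1 ≥ -2 from H, and P2 gets 4 ≥ -3 from L — Nash equilibrium.
(L, L): P1 prefers H (-1 > -2); P2 prefers H (4 > -3) — not an equilibrium.

(L, H)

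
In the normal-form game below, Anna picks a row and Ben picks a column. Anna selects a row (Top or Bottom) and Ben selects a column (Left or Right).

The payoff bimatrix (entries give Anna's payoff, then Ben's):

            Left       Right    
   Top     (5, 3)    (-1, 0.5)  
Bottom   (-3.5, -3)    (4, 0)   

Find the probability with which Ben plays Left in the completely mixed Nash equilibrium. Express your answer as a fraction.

10/27

Let c be the probability that Ben plays Left. In a completely mixed equilibrium, Anna must be indifferent between Top and Bottom.
Anna's expected payoff from Top is 5c − (1−c); from Bottom it is −3.5c + 4(1−c).
Setting these equal: 6c − 1 = −7.5c + 4, so c = 10/27.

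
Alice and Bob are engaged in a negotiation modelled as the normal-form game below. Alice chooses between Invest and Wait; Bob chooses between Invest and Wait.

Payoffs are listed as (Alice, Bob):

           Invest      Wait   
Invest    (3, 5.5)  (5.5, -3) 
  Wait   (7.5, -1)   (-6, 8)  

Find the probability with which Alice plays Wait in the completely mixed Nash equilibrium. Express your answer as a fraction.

Let p be the probability that Alice plays Invest. In a completely mixed equilibrium, Bob must be indifferent between Invest and Wait.
Bob's expected payoff from Invest is 5.5p − (1−p); from Wait it is −3p + 8(1−p).
Setting these equal: 6.5p − 1 = −11p + 8, so p = 18/35.
Therefore Alice plays Wait with probability 1 − 18/35 = 17/35.

17/35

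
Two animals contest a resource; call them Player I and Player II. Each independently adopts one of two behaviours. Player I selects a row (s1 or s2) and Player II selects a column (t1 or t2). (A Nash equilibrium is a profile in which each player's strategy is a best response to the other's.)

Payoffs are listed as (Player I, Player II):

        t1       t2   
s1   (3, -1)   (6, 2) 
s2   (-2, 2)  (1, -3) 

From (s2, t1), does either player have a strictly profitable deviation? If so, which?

Player I

Player I at (s2, t1) earns -2; deviating to s1 yields 3 — a strict improvement.
Player II earns 2; deviating to t2 yields -3 — not better.
Only Player I has a strictly profitable deviation.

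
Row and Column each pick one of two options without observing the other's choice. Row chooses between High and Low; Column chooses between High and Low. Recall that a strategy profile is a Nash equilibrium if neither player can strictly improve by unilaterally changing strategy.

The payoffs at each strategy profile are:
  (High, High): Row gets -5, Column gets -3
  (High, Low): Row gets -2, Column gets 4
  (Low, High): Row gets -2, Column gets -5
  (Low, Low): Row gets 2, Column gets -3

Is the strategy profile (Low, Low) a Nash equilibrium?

Yes

At (Low, Low), Row earns 2; switching to High would give -2, so Row has no profitable deviation.
Column earns -3; switching to High would give -5, so Column has no profitable deviation.
Neither player can gain by a unilateral deviation, so this profile is a Nash equilibrium.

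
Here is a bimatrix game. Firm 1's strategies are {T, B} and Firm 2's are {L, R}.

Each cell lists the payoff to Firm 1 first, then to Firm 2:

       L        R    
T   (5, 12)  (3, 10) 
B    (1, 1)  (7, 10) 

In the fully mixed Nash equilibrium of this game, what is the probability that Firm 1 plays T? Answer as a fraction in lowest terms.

9/11

Let x be the probability that Firm 1 plays T. In a completely mixed equilibrium, Firm 2 must be indifferent between L and R.
Firm 2's expected payoff from L is 12x + (1−x); from R it is 10x + 10(1−x).
Setting these equal: 11x + 1 = 10, so x = 9/11.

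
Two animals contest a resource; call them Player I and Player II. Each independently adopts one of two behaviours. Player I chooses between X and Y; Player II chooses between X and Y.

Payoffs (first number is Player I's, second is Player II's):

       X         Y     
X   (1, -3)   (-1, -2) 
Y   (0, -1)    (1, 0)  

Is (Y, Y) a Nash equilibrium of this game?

Yes

At (Y, Y), Player I earns 1; switching to X would give -1, so Player I has no profitable deviation.
Player II earns 0; switching to X would give -1, so Player II has no profitable deviation.
Neither player can gain by a unilateral deviation, so this profile is a Nash equilibrium.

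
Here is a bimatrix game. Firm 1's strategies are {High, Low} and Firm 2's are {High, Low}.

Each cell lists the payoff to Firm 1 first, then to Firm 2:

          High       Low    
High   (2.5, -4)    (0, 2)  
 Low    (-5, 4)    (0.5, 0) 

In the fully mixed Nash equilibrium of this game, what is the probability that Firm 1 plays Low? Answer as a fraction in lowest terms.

Let r be the probability that Firm 1 plays High. In a completely mixed equilibrium, Firm 2 must be indifferent between High and Low.
Firm 2's expected payoff from High is −4r + 4(1−r); from Low it is 2r.
Setting these equal: −8r + 4 = 2r, so r = 2/5.
Therefore Firm 1 plays Low with probability 1 − 2/5 = 3/5.

3/5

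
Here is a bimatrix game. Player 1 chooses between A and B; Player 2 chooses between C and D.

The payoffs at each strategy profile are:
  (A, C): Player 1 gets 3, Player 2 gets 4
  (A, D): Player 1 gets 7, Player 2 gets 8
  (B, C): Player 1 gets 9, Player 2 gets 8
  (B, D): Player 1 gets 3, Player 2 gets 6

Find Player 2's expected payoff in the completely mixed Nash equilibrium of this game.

First find x, the probability Player 1 plays A, from Player 2's indifference between C and D: 4x + 8(1−x) = 8x + 6(1−x), giving x = 1/3.
Since Player 2 is indifferent in equilibrium, Player 2's expected payoff equals the payoff from either column against (1/3, 2/3). Using C: 4(1/3) + 8(2/3) = 20/3.

20/3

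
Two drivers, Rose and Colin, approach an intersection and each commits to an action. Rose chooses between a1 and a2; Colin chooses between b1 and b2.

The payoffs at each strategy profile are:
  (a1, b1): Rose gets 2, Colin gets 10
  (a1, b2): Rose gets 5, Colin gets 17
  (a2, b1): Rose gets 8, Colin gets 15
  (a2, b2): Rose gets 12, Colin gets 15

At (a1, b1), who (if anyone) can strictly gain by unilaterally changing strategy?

Both

Rose at (a1, b1) earns 2; deviating to a2 yields 8 — a strict improvement.
Colin earns 10; deviating to b2 yields 17 — a strict improvement.
Both Rose and Colin have strictly profitable deviations.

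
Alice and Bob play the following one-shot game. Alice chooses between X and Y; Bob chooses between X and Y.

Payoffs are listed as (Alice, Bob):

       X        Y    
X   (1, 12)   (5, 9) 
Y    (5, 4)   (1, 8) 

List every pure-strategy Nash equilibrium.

none

(X, X): Alice prefers Y (5 > 1) — not an equilibrium.
(X, Y): Bob prefers X (12 > 9) — not an equilibrium.
(Y, X): Bob prefers Y (8 > 4) — not an equilibrium.
(Y, Y): Alice prefers X (5 > 1) — not an equilibrium.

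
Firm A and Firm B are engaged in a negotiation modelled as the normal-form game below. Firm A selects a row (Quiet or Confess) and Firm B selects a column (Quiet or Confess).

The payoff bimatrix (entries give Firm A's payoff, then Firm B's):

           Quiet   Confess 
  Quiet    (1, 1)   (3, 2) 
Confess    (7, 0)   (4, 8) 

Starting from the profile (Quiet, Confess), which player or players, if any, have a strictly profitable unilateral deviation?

Firm A

Firm A at (Quiet, Confess) earns 3; deviating to Confess yields 4 — a strict improvement.
Firm B earns 2; deviating to Quiet yields 1 — not better.
Only Firm A has a strictly profitable deviation.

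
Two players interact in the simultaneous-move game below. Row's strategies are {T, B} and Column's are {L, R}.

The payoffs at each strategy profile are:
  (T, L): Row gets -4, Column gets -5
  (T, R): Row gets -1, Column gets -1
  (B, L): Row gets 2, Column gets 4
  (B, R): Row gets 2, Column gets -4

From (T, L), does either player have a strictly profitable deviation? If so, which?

Both

Row at (T, L) earns -4; deviating to B yields 2 — a strict improvement.
Column earns -5; deviating to R yields -1 — a strict improvement.
Both Row and Column have strictly profitable deviations.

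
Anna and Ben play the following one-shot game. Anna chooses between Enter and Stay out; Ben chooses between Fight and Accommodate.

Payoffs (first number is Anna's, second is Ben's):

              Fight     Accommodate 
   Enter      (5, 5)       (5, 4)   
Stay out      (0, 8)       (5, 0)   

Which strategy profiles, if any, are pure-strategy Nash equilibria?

(Enter, Fight): Anna gets 5 ≥ 0 from Stay out, and Ben gets 5 ≥ 4 from Accommodate — Nash equilibrium.
(Enter, Accommodate): Ben prefers Fight (5 > 4) — not an equilibrium.
(Stay out, Fight): Anna prefers Enter (5 > 0) — not an equilibrium.
(Stay out, Accommodate): Ben prefers Fight (8 > 0) — not an equilibrium.

(Enter, Fight)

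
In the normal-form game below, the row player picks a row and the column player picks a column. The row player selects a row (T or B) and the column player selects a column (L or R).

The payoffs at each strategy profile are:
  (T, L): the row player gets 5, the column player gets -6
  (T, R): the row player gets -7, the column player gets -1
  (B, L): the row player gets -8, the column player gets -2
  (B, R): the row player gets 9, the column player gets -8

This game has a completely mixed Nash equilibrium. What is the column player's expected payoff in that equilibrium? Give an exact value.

First find x, the probability the row player plays T, from the column player's indifference between L and R: −6x − 2(1−x) = −x − 8(1−x), giving x = 6/11.
Since the column player is indifferent in equilibrium, the column player's expected payoff equals the payoff from either column against (6/11, 5/11). Using L: −6(6/11) − 2(5/11) = -46/11.

-46/11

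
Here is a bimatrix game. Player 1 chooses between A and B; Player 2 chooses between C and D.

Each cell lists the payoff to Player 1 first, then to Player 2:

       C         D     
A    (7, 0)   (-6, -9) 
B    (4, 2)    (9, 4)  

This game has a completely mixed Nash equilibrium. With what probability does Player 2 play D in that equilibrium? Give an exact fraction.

1/6

Let q be the probability that Player 2 plays C. In a completely mixed equilibrium, Player 1 must be indifferent between A and B.
Player 1's expected payoff from A is 7q − 6(1−q); from B it is 4q + 9(1−q).
Setting these equal: 13q − 6 = −5q + 9, so q = 5/6.
Therefore Player 2 plays D with probability 1 − 5/6 = 1/6.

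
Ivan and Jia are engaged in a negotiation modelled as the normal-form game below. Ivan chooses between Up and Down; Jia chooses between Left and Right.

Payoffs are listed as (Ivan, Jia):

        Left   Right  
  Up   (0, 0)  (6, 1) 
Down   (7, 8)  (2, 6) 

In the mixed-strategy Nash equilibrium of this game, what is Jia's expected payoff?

First find x, the probability Ivan plays Up, from Jia's indifference between Left and Right: 8(1−x) = x + 6(1−x), giving x = 2/3.
Since Jia is indifferent in equilibrium, Jia's expected payoff equals the payoff from either column against (2/3, 1/3). Using Left: 8(1/3) = 8/3.

8/3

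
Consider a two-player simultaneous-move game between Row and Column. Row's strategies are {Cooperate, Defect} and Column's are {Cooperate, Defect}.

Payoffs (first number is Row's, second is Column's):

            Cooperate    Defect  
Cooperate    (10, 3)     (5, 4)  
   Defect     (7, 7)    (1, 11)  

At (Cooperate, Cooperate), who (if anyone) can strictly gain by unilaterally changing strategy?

Row at (Cooperate, Cooperate) earns 10; deviating to Defect yields 7 — not better.
Column earns 3; deviating to Defect yields 4 — a strict improvement.
Only Column has a strictly profitable deviation.

Column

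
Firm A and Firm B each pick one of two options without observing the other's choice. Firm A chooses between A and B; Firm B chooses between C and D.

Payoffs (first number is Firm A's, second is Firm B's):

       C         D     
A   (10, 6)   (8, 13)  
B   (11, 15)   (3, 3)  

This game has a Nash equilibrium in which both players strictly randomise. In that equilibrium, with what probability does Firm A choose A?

12/19

Let p be the probability that Firm A plays A. In a completely mixed equilibrium, Firm B must be indifferent between C and D.
Firm B's expected payoff from C is 6p + 15(1−p); from D it is 13p + 3(1−p).
Setting these equal: −9p + 15 = 10p + 3, so p = 12/19.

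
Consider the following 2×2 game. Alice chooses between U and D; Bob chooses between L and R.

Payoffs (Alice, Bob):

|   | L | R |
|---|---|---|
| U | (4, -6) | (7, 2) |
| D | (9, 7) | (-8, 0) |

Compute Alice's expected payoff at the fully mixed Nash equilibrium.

19/4

First find q, the probability Bob plays L, from Alice's indifference between U and D: 4q + 7(1−q) = 9q − 8(1−q), giving q = 3/4.
Since Alice is indifferent in equilibrium, Alice's expected payoff equals the payoff from either row against (3/4, 1/4). Using U: 4(3/4) + 7(1/4) = 19/4.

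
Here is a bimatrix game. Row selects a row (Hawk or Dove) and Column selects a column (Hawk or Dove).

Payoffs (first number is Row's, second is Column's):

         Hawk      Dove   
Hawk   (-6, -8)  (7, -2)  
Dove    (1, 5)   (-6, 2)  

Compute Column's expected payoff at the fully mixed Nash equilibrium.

First find x, the probability Row plays Hawk, from Column's indifference between Hawk and Dove: −8x + 5(1−x) = −2x + 2(1−x), giving x = 1/3.
Since Column is indifferent in equilibrium, Column's expected payoff equals the payoff from either column against (1/3, 2/3). Using Hawk: −8(1/3) + 5(2/3) = 2/3.

2/3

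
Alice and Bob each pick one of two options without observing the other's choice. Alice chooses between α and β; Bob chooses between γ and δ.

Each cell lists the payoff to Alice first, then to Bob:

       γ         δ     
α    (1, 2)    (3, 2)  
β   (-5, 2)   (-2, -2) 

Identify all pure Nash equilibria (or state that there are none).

(α, γ) and (α, δ)

(α, γ): Alice gets 1 ≥ -5 from β, and Bob gets 2 ≥ 2 from δ — Nash equilibrium.
(α, δ): Alice gets 3 ≥ -2 from β, and Bob gets 2 ≥ 2 from γ — Nash equilibrium.
(β, γ): Alice prefers α (1 > -5) — not an equilibrium.
(β, δ): Alice prefers α (3 > -2); Bob prefers γ (2 > -2) — not an equilibrium.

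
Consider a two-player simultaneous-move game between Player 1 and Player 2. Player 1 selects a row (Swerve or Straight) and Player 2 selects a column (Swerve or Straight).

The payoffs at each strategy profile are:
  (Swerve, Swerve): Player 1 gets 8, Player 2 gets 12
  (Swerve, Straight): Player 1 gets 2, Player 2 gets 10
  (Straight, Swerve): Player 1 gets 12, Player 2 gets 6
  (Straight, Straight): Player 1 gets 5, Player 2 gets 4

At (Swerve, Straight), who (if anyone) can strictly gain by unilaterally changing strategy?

Both

Player 1 at (Swerve, Straight) earns 2; deviating to Straight yields 5 — a strict improvement.
Player 2 earns 10; deviating to Swerve yields 12 — a strict improvement.
Both Player 1 and Player 2 have strictly profitable deviations.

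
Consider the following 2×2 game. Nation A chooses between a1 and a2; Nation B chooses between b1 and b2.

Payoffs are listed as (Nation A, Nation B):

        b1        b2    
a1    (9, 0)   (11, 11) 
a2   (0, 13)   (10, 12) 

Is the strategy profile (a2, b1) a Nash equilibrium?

At (a2, b1), Nation A earns 0; switching to a1 would give 9, so Nation A would deviate.
Nation B earns 13; switching to b2 would give 12, so Nation B has no profitable deviation.
Since at least one player can profitably deviate, this is not a Nash equilibrium.

No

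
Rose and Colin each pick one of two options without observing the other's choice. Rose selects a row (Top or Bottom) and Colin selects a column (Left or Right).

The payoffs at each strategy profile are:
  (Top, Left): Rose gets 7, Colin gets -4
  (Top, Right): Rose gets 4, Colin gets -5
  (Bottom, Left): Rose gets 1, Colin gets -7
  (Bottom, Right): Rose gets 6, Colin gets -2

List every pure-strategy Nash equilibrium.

(Top, Left) and (Bottom, Right)

(Top, Left): Rose gets 7 ≥ 1 from Bottom, and Colin gets -4 ≥ -5 from Right — Nash equilibrium.
(Top, Right): Rose prefers Bottom (6 > 4); Colin prefers Left (-4 > -5) — not an equilibrium.
(Bottom, Left): Rose prefers Top (7 > 1); Colin prefers Right (-2 > -7) — not an equilibrium.
(Bottom, Right): Rose gets 6 ≥ 4 from Top, and Colin gets -2 ≥ -7 from Left — Nash equilibrium.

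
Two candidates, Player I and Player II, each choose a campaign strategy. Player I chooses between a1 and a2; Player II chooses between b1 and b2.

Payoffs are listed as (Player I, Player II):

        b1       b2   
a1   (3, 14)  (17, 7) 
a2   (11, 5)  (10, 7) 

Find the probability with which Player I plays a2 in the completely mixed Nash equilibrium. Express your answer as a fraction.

7/9

Let r be the probability that Player I plays a1. In a completely mixed equilibrium, Player II must be indifferent between b1 and b2.
Player II's expected payoff from b1 is 14r + 5(1−r); from b2 it is 7r + 7(1−r).
Setting these equal: 9r + 5 = 7, so r = 2/9.
Therefore Player I plays a2 with probability 1 − 2/9 = 7/9.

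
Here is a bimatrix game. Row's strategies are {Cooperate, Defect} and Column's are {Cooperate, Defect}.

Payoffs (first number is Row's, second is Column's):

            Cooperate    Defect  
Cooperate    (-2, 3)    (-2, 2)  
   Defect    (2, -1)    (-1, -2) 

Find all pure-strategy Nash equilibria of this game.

(Defect, Cooperate)

(Cooperate, Cooperate): Row prefers Defect (2 > -2) — not an equilibrium.
(Cooperate, Defect): Row prefers Defect (-1 > -2); Column prefers Cooperate (3 > 2) — not an equilibrium.
(Defect, Cooperate): Row gets 2 ≥ -2 from Cooperate, and Column gets -1 ≥ -2 from Defect — Nash equilibrium.
(Defect, Defect): Column prefers Cooperate (-1 > -2) — not an equilibrium.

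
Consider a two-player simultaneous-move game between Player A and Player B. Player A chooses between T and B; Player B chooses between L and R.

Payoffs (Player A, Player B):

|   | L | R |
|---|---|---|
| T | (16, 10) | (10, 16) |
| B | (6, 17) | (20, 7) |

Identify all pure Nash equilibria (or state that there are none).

none

(T, L): Player B prefers R (16 > 10) — not an equilibrium.
(T, R): Player A prefers B (20 > 10) — not an equilibrium.
(B, L): Player A prefers T (16 > 6) — not an equilibrium.
(B, R): Player B prefers L (17 > 7) — not an equilibrium.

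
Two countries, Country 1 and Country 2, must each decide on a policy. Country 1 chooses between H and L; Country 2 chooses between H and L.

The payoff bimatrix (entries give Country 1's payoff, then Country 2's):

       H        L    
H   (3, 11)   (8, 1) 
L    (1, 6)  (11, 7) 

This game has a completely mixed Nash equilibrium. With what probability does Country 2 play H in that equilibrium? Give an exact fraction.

Let y be the probability that Country 2 plays H. In a completely mixed equilibrium, Country 1 must be indifferent between H and L.
Country 1's expected payoff from H is 3y + 8(1−y); from L it is y + 11(1−y).
Setting these equal: −5y + 8 = −10y + 11, so y = 3/5.

3/5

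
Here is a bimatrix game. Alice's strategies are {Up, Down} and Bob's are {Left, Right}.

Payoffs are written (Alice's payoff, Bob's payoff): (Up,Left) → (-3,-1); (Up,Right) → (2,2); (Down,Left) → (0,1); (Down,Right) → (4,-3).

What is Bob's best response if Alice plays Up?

Against Up, Bob earns -1 from Left and 2 from Right.
So Right is the best response.

Right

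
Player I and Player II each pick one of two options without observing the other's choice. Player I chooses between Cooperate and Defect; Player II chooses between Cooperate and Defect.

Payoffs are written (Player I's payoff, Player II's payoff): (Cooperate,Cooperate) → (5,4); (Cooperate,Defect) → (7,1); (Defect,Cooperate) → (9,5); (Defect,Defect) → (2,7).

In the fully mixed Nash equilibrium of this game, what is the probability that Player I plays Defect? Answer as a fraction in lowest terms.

Let p be the probability that Player I plays Cooperate. In a completely mixed equilibrium, Player II must be indifferent between Cooperate and Defect.
Player II's expected payoff from Cooperate is 4p + 5(1−p); from Defect it is p + 7(1−p).
Setting these equal: −p + 5 = −6p + 7, so p = 2/5.
Therefore Player I plays Defect with probability 1 − 2/5 = 3/5.

3/5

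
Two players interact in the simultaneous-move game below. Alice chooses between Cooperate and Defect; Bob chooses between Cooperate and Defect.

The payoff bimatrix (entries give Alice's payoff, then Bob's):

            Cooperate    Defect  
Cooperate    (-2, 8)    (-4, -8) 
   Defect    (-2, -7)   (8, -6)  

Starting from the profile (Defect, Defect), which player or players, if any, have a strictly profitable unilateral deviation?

Neither

Alice at (Defect, Defect) earns 8; deviating to Cooperate yields -4 — not better.
Bob earns -6; deviating to Cooperate yields -7 — not better.
Neither player can strictly improve; the profile is a Nash equilibrium.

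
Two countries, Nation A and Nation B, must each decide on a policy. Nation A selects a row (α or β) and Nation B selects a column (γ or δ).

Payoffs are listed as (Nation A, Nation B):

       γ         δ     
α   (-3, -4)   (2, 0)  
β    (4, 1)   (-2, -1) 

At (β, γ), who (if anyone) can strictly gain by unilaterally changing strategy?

Neither

Nation A at (β, γ) earns 4; deviating to α yields -3 — not better.
Nation B earns 1; deviating to δ yields -1 — not better.
Neither player can strictly improve; the profile is a Nash equilibrium.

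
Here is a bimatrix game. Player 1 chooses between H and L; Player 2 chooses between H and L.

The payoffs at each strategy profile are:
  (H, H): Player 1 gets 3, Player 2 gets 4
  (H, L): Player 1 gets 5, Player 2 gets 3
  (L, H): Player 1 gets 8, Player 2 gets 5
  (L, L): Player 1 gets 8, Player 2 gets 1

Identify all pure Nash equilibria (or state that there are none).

(H, H): Player 1 prefers L (8 > 3) — not an equilibrium.
(H, L): Player 1 prefers L (8 > 5); Player 2 prefers H (4 > 3) — not an equilibrium.
(L, H): Player 1 gets 8 ≥ 3 from H, and Player 2 gets 5 ≥ 1 from L — Nash equilibrium.
(L, L): Player 2 prefers H (5 > 1) — not an equilibrium.

(L, H)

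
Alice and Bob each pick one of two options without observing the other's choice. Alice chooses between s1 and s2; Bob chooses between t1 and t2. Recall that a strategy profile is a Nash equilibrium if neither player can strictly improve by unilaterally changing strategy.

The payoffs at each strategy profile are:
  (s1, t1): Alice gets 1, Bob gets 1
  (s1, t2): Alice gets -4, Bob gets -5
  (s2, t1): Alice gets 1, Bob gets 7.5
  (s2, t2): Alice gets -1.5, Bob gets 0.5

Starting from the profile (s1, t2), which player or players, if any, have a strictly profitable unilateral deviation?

Both

Alice at (s1, t2) earns -4; deviating to s2 yields -1.5 — a strict improvement.
Bob earns -5; deviating to t1 yields 1 — a strict improvement.
Both Alice and Bob have strictly profitable deviations.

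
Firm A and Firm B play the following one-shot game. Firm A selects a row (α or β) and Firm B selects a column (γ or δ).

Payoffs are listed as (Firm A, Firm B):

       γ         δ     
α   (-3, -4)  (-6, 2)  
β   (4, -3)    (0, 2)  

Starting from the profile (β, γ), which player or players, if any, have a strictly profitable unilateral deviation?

Firm B

Firm A at (β, γ) earns 4; deviating to α yields -3 — not better.
Firm B earns -3; deviating to δ yields 2 — a strict improvement.
Only Firm B has a strictly profitable deviation.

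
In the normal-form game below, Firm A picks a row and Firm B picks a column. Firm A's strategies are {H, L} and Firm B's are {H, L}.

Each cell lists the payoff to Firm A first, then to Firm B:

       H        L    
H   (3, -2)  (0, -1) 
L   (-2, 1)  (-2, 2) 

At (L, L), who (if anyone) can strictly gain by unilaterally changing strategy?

Firm A

Firm A at (L, L) earns -2; deviating to H yields 0 — a strict improvement.
Firm B earns 2; deviating to H yields 1 — not better.
Only Firm A has a strictly profitable deviation.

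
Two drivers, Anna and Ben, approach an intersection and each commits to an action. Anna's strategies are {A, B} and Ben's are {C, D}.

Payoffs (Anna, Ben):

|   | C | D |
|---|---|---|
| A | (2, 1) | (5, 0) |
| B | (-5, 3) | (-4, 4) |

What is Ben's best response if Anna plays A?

C

Against A, Ben earns 1 from C and 0 from D.
So C is the best response.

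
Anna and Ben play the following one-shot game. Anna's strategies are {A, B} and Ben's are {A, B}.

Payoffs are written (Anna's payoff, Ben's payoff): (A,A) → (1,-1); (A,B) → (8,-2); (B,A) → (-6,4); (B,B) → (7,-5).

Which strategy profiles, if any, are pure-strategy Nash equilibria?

(A, A)

(A, A): Anna gets 1 ≥ -6 from B, and Ben gets -1 ≥ -2 from B — Nash equilibrium.
(A, B): Ben prefers A (-1 > -2) — not an equilibrium.
(B, A): Anna prefers A (1 > -6) — not an equilibrium.
(B, B): Anna prefers A (8 > 7); Ben prefers A (4 > -5) — not an equilibrium.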